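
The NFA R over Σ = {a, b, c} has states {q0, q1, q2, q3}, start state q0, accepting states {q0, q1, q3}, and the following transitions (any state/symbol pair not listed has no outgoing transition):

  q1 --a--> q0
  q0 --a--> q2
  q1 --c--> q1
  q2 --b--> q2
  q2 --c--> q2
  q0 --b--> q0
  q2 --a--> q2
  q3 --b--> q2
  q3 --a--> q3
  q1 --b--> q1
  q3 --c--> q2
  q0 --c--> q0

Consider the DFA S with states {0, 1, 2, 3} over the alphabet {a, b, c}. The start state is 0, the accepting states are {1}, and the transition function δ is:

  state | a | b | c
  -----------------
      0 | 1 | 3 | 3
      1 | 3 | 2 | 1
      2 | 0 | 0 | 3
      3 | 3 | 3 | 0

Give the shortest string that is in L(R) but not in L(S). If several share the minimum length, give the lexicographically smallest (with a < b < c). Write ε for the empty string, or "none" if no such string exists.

The empty string ε is accepted by R but not by S.
Since ε is the unique shortest string, it is the required witness.

ε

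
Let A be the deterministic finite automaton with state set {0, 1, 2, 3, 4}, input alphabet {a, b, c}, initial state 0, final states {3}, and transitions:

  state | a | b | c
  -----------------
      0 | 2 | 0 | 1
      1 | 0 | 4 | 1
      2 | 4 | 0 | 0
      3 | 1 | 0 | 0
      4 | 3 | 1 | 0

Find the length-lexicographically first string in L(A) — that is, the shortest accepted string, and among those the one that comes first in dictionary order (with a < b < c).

aaa

A breadth-first search from 0 reaches an accepting state first via the path 0 → 2 → 4 → 3 on input aaa.
No string of length < 3 is accepted (BFS exhausts all shorter strings without reaching an accepting state), and aaa is the lexicographically least accepting string of length 3.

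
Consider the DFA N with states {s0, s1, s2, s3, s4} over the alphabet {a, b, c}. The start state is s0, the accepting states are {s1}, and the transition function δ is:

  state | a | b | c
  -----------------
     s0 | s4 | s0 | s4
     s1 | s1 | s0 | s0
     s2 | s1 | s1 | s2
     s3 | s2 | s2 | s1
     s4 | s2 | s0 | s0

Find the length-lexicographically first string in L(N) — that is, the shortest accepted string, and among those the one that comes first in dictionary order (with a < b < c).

A breadth-first search from s0 reaches an accepting state first via the path s0 → s4 → s2 → s1 on input aaa.
No string of length < 3 is accepted (BFS exhausts all shorter strings without reaching an accepting state), and aaa is the lexicographically least accepting string of length 3.

aaa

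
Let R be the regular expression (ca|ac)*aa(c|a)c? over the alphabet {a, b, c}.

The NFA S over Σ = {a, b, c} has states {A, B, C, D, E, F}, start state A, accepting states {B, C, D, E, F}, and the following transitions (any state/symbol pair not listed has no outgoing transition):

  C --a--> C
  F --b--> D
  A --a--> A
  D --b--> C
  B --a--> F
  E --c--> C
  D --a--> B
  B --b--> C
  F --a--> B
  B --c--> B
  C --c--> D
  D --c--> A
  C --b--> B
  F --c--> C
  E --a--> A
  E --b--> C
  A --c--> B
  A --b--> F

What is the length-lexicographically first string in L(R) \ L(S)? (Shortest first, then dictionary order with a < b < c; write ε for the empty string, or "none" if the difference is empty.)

The string aaa is accepted by R but not by S.
No shorter string lies in the difference, and aaa is the lexicographically first length-3 string in L(R) \ L(S).

aaa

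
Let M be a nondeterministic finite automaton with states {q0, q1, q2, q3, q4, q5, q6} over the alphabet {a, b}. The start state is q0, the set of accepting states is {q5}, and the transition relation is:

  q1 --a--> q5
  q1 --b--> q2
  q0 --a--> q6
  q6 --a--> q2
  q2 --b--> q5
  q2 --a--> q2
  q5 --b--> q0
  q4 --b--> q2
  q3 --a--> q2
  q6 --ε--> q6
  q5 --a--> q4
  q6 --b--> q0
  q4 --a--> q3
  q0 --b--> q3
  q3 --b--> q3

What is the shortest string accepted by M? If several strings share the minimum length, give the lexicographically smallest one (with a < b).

aab

A breadth-first search from q0 reaches an accepting state first via the path q0 → q6 → q2 → q5 on input aab.
No string of length < 3 is accepted (BFS exhausts all shorter strings without reaching an accepting state), and aab is the lexicographically least accepting string of length 3.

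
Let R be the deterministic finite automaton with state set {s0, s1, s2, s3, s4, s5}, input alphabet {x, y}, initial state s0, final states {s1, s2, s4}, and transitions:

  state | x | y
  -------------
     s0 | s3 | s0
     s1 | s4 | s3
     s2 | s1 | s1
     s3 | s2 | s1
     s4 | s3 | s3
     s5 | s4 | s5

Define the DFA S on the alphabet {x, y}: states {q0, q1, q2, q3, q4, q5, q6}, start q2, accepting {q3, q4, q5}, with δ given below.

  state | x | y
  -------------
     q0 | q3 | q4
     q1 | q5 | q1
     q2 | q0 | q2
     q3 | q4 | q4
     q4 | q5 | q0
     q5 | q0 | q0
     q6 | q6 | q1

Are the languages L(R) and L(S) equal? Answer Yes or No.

Yes

Exploring the product automaton R × S from the start pair (s0, q2), following both machines on each input symbol, reaches 5 state pairs: (s0, q2), (s3, q0), (s2, q3), (s1, q4), (s4, q5).
R accepts in {s1, s2, s4} and S accepts in {q3, q4, q5}. In every reachable pair the two components are either both accepting — (s2, q3), (s1, q4), (s4, q5) — or both non-accepting, so no string is accepted by exactly one of the machines: L(R) \ L(S) and L(S) \ L(R) are both empty.
Hence every string is accepted by R iff it is accepted by S, and the two languages coincide.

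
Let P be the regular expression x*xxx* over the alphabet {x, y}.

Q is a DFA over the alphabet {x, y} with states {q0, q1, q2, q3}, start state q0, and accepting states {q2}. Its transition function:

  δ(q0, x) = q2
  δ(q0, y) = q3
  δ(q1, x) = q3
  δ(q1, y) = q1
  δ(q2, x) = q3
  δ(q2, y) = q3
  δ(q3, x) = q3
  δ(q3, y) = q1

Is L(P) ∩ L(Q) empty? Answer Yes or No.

Yes

Converting the expression P to a DFA (subset construction, then merging equivalent states) gives the minimal DFA with states {p0, p1, p2, p3}, start state p0, accepting states {p3} and transitions p0: x→p1, y→p2; p1: x→p3, y→p2; p2: x→p2, y→p2; p3: x→p3, y→p2.
Exploring the product automaton P × Q from the start pair (p0, q0), following both machines on each input symbol, reaches 5 state pairs: (p0, q0), (p1, q2), (p2, q3), (p3, q3), (p2, q1).
P accepts in {p3} and Q accepts in {q2}; no reachable pair has both components accepting, so no string drives both machines to acceptance simultaneously and L(P) ∩ L(Q) = ∅.
So no string is accepted by both, and the intersection is empty.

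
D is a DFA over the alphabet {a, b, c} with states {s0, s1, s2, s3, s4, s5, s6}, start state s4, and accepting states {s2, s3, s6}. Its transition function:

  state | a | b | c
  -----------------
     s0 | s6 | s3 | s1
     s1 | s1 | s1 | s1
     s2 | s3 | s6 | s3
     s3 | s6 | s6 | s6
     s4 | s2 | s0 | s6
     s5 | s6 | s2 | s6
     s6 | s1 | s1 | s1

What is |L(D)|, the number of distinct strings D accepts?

The useful subgraph on states {s0, s2, s3, s4, s6} is acyclic, so L(D) is finite; the longest accepting path visits 4 useful states, giving maximum string length 3.
Counting accepting paths from s4 by length: 2 of length 1, 5 of length 2, 9 of length 3. Total 16.

16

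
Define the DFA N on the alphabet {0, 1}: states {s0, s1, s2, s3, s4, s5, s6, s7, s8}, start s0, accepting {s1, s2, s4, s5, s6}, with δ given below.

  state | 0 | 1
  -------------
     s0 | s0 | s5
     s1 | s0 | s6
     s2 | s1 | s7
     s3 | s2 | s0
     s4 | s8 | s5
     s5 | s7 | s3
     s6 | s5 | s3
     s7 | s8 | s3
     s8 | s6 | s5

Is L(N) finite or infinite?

infinite

State s0 is reachable from the start and can reach an accepting state, and it lies on the cycle s0 → s0.
Traversing that cycle any number of times yields accepted strings of unbounded length, so the language is infinite.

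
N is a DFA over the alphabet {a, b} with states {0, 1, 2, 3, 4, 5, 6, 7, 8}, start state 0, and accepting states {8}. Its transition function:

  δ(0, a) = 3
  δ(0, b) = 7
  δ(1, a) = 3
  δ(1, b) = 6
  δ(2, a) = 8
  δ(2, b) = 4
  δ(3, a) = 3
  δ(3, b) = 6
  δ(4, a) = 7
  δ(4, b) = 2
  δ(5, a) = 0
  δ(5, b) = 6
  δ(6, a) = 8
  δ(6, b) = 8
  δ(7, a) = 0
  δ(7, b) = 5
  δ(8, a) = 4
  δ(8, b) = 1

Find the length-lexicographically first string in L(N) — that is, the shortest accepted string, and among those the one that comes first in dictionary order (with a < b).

aba

A breadth-first search from 0 reaches an accepting state first via the path 0 → 3 → 6 → 8 on input aba.
No string of length < 3 is accepted (BFS exhausts all shorter strings without reaching an accepting state), and aba is the lexicographically least accepting string of length 3.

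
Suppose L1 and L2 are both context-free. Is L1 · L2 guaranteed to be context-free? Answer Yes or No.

Take grammars for L₁ and L₂ with disjoint nonterminals and start symbols S₁, S₂; adding a new start symbol with S → S₁S₂ gives a context-free grammar for L₁L₂.
So the context-free languages are closed under concatenation.

Yes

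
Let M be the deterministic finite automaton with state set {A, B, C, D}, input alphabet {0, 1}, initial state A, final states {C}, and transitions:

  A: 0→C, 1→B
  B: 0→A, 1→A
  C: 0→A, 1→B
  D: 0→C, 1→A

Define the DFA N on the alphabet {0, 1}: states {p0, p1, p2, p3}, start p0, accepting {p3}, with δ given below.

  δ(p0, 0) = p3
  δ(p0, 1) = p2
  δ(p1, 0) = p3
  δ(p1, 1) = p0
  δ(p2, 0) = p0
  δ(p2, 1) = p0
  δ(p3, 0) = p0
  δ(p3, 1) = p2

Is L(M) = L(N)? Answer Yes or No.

Exploring the product automaton M × N from the start pair (A, p0), following both machines on each input symbol, reaches 3 state pairs: (A, p0), (C, p3), (B, p2).
M accepts in {C} and N accepts in {p3}. In every reachable pair the two components are either both accepting — (C, p3) — or both non-accepting, so no string is accepted by exactly one of the machines: L(M) \ L(N) and L(N) \ L(M) are both empty.
Hence every string is accepted by M iff it is accepted by N, and the two languages coincide.

Yes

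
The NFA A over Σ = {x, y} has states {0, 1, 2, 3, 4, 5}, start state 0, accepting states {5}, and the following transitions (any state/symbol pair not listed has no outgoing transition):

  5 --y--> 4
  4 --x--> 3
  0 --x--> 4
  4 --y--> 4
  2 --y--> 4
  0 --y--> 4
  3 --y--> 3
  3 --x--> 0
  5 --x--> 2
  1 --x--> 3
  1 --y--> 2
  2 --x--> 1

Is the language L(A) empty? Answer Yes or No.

Yes

The states reachable from the start state are {0, 3, 4}.
None of the accepting states {5} is reachable, so no string is accepted and L(A) = ∅.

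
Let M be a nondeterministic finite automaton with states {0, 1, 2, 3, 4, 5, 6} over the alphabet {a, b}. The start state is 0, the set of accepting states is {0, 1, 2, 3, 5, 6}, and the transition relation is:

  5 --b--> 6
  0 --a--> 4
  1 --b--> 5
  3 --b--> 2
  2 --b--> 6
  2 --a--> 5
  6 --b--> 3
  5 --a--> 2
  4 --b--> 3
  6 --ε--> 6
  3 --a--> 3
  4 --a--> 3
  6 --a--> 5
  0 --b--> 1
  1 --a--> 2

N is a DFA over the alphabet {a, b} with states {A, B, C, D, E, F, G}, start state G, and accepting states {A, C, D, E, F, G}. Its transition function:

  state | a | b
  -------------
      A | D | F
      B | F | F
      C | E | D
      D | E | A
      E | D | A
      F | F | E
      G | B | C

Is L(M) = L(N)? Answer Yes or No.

Exploring the product automaton M × N from the start pair (0, G), following both machines on each input symbol, reaches 7 state pairs: (0, G), (4, B), (1, C), (3, F), (2, E), (5, D), (6, A).
M accepts in {0, 1, 2, 3, 5, 6} and N accepts in {A, C, D, E, F, G}. In every reachable pair the two components are either both accepting — (0, G), (1, C), (3, F), (2, E), (5, D), (6, A) — or both non-accepting, so no string is accepted by exactly one of the machines: L(M) \ L(N) and L(N) \ L(M) are both empty.
Hence every string is accepted by M iff it is accepted by N, and the two languages coincide.

Yes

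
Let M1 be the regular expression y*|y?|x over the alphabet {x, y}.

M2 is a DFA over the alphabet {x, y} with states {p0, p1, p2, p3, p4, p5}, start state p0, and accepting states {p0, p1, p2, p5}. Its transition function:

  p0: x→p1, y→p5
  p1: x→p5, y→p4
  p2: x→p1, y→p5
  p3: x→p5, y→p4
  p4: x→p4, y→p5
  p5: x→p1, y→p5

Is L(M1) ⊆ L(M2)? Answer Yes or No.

Converting the expression M1 to a DFA (subset construction, then merging equivalent states) gives the minimal DFA with states {r0, r1, r2, r3}, start state r0, accepting states {r0, r1, r2} and transitions r0: x→r1, y→r2; r1: x→r3, y→r3; r2: x→r3, y→r2; r3: x→r3, y→r3.
Exploring the product automaton M1 × M2 from the start pair (r0, p0), following both machines on each input symbol, reaches 6 state pairs: (r0, p0), (r1, p1), (r2, p5), (r3, p5), (r3, p4), (r3, p1).
M1 accepts in {r0, r1, r2} and M2 accepts in {p0, p1, p2, p5}. The reachable pairs whose M1-component is accepting are (r0, p0), (r1, p1), (r2, p5); in each of them the M2-component is accepting too, so the product for L(M1) \ L(M2) (M1-component accepting, M2-component rejecting) has no reachable accepting pair and the difference is empty.
Hence every string in L(M1) is also in L(M2).

Yes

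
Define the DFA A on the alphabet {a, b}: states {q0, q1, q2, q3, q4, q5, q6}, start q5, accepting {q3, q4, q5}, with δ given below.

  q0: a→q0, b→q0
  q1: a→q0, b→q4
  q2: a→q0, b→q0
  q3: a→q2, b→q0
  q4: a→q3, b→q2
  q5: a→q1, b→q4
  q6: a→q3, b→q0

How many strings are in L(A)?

5

The useful subgraph on states {q1, q3, q4, q5} is acyclic, so L(A) is finite; the longest accepting path visits 4 useful states, giving maximum string length 3.
Counting accepting paths from q5 by length: 1 of length 0, 1 of length 1, 2 of length 2, 1 of length 3. Total 5.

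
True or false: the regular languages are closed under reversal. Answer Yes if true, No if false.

Reverse every transition of an NFA for L, make the old start state the unique accepting state, and add a fresh start state with ε-moves to the old accepting states; this NFA accepts Lᴿ.
So the regular languages are closed under reversal.

Yes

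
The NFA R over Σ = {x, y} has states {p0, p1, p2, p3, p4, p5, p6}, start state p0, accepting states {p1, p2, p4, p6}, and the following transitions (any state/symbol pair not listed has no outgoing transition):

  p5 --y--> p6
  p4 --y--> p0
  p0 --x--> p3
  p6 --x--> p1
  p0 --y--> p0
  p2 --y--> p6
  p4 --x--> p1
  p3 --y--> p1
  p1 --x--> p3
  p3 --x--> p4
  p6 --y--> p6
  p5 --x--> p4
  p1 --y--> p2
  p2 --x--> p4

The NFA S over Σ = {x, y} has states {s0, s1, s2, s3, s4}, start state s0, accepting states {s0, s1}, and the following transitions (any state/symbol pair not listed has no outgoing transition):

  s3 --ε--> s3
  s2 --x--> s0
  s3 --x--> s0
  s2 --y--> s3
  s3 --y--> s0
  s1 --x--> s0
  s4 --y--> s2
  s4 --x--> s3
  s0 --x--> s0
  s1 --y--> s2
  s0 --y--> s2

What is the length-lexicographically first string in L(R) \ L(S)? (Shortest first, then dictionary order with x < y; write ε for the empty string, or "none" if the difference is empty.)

The string xy is accepted by R but not by S.
No shorter string lies in the difference, and xy is the lexicographically first length-2 string in L(R) \ L(S).

xy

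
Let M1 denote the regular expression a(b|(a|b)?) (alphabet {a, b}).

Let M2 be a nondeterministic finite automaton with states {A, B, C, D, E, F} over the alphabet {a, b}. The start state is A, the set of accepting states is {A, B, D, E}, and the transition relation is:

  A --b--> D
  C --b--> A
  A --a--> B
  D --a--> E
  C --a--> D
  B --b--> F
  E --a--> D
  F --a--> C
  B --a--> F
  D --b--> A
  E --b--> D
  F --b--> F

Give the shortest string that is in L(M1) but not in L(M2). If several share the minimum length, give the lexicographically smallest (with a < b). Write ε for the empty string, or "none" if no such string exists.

aa

The string aa is accepted by M1 but not by M2.
No shorter string lies in the difference, and aa is the lexicographically first length-2 string in L(M1) \ L(M2).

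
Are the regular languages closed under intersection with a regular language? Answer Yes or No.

Yes

This is a special case of closure under intersection: the product of the two DFAs, accepting on F₁ × F₂, recognises the intersection.
So the regular languages are closed under intersection with a regular language.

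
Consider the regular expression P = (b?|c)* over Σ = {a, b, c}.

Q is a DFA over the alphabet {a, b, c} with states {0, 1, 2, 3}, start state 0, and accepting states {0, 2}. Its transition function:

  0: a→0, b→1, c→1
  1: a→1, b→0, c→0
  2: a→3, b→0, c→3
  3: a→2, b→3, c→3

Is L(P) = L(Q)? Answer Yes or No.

No

The string b is accepted by P but rejected by Q.
So L(P) ≠ L(Q).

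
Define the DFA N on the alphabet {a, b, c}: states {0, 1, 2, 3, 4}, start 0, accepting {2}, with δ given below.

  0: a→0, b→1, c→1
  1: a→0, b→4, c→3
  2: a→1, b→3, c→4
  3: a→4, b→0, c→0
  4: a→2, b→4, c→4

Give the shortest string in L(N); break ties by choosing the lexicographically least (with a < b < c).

A breadth-first search from 0 reaches an accepting state first via the path 0 → 1 → 4 → 2 on input bba.
No string of length < 3 is accepted (BFS exhausts all shorter strings without reaching an accepting state), and bba is the lexicographically least accepting string of length 3.

bba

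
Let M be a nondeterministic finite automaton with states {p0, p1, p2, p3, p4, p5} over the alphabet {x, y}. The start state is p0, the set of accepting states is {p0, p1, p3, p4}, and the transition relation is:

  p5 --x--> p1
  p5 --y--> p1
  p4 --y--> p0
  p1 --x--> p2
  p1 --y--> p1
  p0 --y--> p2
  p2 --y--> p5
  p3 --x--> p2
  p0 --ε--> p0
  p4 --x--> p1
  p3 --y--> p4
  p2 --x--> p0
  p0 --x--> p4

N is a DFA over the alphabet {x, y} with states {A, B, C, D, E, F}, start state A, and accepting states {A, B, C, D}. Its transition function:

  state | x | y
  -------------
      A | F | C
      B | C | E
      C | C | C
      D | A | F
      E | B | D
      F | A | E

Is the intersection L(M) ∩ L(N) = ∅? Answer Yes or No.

No

The empty string ε is accepted by both M and N.
Hence L(M) ∩ L(N) ≠ ∅.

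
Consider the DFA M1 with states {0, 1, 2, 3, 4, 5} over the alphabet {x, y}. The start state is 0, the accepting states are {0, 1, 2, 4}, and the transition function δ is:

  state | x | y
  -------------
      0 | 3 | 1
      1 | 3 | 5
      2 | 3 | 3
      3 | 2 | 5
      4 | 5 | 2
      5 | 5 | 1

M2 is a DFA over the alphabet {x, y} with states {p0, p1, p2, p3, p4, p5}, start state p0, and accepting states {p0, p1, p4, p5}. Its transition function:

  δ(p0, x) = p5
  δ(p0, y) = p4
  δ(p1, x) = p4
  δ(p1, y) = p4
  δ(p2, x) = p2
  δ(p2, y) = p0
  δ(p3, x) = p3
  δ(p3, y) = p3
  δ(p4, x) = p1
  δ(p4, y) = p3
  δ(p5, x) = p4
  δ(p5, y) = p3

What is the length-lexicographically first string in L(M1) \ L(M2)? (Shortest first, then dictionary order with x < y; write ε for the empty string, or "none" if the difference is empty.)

The string xyy is accepted by M1 but not by M2.
No shorter string lies in the difference, and xyy is the lexicographically first length-3 string in L(M1) \ L(M2).

xyy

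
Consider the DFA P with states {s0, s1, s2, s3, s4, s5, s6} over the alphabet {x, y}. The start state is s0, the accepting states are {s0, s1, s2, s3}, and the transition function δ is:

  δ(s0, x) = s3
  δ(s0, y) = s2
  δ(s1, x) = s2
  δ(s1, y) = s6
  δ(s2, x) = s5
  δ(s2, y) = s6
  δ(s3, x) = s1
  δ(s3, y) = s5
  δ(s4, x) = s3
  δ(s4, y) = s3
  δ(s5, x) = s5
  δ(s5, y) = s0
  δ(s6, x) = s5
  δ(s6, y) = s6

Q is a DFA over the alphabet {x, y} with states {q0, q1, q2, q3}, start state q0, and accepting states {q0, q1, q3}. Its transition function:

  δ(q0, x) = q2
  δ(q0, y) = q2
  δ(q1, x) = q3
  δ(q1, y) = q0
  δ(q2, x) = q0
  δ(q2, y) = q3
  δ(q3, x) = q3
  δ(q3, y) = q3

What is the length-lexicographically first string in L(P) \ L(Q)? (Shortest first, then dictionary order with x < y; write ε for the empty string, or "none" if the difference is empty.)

The string x is accepted by P but not by Q.
No shorter string lies in the difference, and x is the lexicographically first length-1 string in L(P) \ L(Q).

x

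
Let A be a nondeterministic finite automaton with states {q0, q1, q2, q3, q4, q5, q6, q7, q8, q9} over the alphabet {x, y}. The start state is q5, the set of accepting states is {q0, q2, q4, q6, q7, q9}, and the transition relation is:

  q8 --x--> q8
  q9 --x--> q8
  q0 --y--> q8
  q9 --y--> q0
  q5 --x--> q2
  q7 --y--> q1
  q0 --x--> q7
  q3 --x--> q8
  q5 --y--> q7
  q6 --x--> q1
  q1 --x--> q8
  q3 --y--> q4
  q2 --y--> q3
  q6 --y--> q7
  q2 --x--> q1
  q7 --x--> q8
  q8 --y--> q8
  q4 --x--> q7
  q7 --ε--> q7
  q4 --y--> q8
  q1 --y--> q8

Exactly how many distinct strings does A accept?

4

The useful subgraph on states {q2, q3, q4, q5, q7} is acyclic, so L(A) is finite; the longest accepting path visits 5 useful states, giving maximum string length 4.
Counting accepting paths from q5 by length: 2 of length 1, 1 of length 3, 1 of length 4. Total 4.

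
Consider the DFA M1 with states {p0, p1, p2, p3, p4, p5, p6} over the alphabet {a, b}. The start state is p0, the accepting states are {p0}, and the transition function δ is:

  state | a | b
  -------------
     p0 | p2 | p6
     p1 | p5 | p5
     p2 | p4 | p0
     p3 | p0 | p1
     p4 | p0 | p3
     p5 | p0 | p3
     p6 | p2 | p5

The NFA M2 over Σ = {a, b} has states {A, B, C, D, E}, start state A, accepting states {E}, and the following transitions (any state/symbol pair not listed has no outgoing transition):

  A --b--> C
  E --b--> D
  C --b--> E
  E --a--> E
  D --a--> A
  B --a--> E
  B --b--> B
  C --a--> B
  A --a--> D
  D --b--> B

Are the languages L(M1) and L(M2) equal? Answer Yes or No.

The empty string ε is accepted by M1 but rejected by M2.
So L(M1) ≠ L(M2).

No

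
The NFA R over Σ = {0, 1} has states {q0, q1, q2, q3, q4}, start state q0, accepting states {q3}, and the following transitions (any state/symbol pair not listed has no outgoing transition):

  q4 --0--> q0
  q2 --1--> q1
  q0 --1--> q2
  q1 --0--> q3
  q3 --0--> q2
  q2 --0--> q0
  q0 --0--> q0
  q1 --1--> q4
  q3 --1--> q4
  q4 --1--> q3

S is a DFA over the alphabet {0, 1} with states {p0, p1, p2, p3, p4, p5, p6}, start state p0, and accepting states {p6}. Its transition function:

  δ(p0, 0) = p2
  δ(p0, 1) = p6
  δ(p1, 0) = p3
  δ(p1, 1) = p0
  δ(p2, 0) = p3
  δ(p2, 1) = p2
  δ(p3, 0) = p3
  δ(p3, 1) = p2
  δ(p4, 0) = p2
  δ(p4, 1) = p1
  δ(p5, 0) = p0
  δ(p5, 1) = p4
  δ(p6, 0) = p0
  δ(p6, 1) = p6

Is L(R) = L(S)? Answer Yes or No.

The string 110 is accepted by R but rejected by S.
So L(R) ≠ L(S).

No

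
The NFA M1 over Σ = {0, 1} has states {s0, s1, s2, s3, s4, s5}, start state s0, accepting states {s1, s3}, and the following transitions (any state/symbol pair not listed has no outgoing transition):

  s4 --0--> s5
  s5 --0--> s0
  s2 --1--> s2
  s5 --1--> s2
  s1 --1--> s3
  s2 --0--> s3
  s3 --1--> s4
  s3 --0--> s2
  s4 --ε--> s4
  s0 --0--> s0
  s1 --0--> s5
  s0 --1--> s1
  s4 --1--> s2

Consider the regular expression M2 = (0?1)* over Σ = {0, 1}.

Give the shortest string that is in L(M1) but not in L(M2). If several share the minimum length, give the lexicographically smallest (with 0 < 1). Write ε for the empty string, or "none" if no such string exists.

The string 001 is accepted by M1 but not by M2.
No shorter string lies in the difference, and 001 is the lexicographically first length-3 string in L(M1) \ L(M2).

001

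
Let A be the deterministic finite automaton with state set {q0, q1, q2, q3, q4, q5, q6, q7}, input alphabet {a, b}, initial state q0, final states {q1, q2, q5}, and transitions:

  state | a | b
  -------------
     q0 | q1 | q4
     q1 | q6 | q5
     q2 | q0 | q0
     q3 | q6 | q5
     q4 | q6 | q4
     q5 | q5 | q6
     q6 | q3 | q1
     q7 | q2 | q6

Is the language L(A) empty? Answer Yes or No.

The string a is accepted: the run q0 → q1 ends in the accepting state q1.
Since at least one string is accepted, L(A) is not empty.

No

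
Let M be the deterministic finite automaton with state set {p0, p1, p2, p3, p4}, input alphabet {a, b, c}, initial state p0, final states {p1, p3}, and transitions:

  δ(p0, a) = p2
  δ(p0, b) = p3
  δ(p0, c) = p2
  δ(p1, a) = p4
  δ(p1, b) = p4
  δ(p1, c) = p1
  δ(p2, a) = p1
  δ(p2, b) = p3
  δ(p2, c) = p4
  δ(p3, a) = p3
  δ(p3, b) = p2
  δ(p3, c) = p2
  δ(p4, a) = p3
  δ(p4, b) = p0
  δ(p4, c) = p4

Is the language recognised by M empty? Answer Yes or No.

The string b is accepted: the run p0 → p3 ends in the accepting state p3.
Since at least one string is accepted, L(M) is not empty.

No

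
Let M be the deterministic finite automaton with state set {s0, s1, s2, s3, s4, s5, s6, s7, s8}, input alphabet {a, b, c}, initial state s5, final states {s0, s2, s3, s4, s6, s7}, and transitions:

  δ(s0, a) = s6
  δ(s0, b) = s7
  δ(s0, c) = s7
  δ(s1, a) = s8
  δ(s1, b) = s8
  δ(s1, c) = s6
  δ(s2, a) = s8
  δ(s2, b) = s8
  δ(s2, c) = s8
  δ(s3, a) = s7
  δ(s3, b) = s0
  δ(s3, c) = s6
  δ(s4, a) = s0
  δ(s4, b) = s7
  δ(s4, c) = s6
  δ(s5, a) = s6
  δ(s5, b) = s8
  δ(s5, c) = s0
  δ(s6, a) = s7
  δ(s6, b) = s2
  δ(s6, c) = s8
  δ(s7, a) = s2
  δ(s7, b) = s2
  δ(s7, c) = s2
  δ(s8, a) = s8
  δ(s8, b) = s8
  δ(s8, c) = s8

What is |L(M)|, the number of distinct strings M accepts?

21

The useful subgraph on states {s0, s2, s5, s6, s7} is acyclic, so L(M) is finite; the longest accepting path visits 5 useful states, giving maximum string length 4.
Counting accepting paths from s5 by length: 2 of length 1, 5 of length 2, 11 of length 3, 3 of length 4. Total 21.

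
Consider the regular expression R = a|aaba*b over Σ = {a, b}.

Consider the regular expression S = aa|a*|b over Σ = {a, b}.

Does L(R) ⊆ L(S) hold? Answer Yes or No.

No

The string aabb is in L(R) but not in L(S).
So L(R) ⊄ L(S).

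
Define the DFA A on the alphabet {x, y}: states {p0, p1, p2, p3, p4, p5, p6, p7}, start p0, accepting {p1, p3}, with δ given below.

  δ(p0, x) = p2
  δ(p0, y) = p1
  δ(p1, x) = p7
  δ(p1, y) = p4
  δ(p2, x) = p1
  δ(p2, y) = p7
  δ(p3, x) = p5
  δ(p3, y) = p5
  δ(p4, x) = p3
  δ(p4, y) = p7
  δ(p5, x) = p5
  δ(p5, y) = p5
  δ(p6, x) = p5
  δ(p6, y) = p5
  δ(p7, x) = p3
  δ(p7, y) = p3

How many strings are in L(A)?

The useful subgraph on states {p0, p1, p2, p3, p4, p7} is acyclic, so L(A) is finite; the longest accepting path visits 6 useful states, giving maximum string length 5.
Counting accepting paths from p0 by length: 1 of length 1, 1 of length 2, 5 of length 3, 5 of length 4, 2 of length 5. Total 14.

14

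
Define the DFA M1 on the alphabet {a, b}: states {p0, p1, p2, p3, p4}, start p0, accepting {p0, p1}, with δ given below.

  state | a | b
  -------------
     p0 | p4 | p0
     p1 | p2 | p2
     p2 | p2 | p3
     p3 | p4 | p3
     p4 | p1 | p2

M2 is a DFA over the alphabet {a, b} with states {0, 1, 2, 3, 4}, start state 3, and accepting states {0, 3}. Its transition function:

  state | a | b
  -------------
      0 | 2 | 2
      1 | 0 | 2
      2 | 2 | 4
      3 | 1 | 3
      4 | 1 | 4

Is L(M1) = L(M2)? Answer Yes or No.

Exploring the product automaton M1 × M2 from the start pair (p0, 3), following both machines on each input symbol, reaches 5 state pairs: (p0, 3), (p4, 1), (p1, 0), (p2, 2), (p3, 4).
M1 accepts in {p0, p1} and M2 accepts in {0, 3}. In every reachable pair the two components are either both accepting — (p0, 3), (p1, 0) — or both non-accepting, so no string is accepted by exactly one of the machines: L(M1) \ L(M2) and L(M2) \ L(M1) are both empty.
Hence every string is accepted by M1 iff it is accepted by M2, and the two languages coincide.

Yes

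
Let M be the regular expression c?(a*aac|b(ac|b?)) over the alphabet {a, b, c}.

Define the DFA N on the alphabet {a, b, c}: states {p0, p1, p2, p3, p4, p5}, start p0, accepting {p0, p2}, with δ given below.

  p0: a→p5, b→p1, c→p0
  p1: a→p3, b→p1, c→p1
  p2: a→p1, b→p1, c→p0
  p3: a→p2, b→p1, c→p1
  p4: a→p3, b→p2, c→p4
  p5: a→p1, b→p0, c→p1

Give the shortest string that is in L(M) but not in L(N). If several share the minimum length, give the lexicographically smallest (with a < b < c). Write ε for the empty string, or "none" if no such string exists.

The string b is accepted by M but not by N.
No shorter string lies in the difference, and b is the lexicographically first length-1 string in L(M) \ L(N).

b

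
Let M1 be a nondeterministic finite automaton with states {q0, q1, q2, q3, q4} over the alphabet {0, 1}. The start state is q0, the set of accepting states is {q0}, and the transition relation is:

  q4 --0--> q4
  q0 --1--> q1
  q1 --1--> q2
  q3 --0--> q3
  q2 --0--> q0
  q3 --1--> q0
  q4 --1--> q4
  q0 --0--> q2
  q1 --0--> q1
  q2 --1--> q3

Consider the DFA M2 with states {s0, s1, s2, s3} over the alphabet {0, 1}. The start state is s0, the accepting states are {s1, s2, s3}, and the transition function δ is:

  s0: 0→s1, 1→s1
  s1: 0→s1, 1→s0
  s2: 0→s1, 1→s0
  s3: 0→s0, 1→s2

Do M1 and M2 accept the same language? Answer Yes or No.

The empty string ε is accepted by M1 but rejected by M2.
So L(M1) ≠ L(M2).

No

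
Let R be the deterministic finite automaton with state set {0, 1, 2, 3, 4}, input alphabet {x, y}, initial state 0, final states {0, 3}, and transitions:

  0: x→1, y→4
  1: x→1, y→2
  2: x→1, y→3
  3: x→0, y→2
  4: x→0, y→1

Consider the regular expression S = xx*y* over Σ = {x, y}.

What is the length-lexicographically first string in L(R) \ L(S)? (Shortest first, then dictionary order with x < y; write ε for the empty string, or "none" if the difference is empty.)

The empty string ε is accepted by R but not by S.
Since ε is the unique shortest string, it is the required witness.

ε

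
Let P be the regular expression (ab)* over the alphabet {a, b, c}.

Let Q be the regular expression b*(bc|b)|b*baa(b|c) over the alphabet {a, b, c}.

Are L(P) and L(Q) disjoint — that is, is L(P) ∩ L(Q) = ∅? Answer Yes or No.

Converting the expression P to a DFA (subset construction, then merging equivalent states) gives the minimal DFA with states {p0, p1, p2}, start state p0, accepting states {p0} and transitions p0: a→p1, b→p2, c→p2; p1: a→p2, b→p0, c→p2; p2: a→p2, b→p2, c→p2.
Converting the expression Q to a DFA (subset construction, then merging equivalent states) gives the minimal DFA with states {q0, q1, q2, q3, q4, q5}, start state q0, accepting states {q2, q4} and transitions q0: a→q1, b→q2, c→q1; q1: a→q1, b→q1, c→q1; q2: a→q3, b→q2, c→q4; q3: a→q5, b→q1, c→q1; q4: a→q1, b→q1, c→q1; q5: a→q1, b→q4, c→q4.
Exploring the product automaton P × Q from the start pair (p0, q0), following both machines on each input symbol, reaches 8 state pairs: (p0, q0), (p1, q1), (p2, q2), (p2, q1), (p0, q1), (p2, q3), (p2, q4), (p2, q5).
P accepts in {p0} and Q accepts in {q2, q4}; no reachable pair has both components accepting, so no string drives both machines to acceptance simultaneously and L(P) ∩ L(Q) = ∅.
So no string is accepted by both, and the intersection is empty.

Yes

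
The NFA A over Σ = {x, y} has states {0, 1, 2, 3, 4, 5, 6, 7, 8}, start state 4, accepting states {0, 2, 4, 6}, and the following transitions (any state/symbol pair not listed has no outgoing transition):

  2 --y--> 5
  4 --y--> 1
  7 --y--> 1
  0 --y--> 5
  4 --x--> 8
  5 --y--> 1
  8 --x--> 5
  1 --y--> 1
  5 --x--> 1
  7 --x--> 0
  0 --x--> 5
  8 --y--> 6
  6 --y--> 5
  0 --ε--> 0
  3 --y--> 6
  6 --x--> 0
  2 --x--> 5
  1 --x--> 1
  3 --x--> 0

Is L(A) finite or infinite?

The useful states (reachable from 4 and able to reach an accepting state) are {0, 4, 6, 8}.
Restricted to these states the transition graph has no cycle, so every accepting path has bounded length and L is finite.

finite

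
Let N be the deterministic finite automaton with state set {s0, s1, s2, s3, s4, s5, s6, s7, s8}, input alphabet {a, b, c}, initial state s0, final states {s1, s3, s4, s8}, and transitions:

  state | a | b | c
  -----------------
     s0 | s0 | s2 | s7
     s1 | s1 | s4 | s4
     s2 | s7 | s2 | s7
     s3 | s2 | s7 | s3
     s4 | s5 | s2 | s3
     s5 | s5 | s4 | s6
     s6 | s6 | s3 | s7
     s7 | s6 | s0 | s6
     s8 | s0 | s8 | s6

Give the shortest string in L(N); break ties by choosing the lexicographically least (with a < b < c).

cab

A breadth-first search from s0 reaches an accepting state first via the path s0 → s7 → s6 → s3 on input cab.
No string of length < 3 is accepted (BFS exhausts all shorter strings without reaching an accepting state), and cab is the lexicographically least accepting string of length 3.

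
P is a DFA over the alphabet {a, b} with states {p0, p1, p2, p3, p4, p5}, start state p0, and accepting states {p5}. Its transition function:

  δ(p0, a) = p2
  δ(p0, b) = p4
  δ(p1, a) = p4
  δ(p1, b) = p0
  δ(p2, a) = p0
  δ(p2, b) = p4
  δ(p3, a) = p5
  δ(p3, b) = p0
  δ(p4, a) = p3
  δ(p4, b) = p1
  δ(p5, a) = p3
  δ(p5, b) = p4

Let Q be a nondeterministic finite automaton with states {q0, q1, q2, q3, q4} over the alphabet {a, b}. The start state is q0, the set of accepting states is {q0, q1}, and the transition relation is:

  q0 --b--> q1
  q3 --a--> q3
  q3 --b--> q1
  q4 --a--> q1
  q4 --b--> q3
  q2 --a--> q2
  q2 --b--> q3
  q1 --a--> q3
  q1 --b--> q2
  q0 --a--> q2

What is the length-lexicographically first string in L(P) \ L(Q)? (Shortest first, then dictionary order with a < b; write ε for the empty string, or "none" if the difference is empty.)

The string baa is accepted by P but not by Q.
No shorter string lies in the difference, and baa is the lexicographically first length-3 string in L(P) \ L(Q).

baa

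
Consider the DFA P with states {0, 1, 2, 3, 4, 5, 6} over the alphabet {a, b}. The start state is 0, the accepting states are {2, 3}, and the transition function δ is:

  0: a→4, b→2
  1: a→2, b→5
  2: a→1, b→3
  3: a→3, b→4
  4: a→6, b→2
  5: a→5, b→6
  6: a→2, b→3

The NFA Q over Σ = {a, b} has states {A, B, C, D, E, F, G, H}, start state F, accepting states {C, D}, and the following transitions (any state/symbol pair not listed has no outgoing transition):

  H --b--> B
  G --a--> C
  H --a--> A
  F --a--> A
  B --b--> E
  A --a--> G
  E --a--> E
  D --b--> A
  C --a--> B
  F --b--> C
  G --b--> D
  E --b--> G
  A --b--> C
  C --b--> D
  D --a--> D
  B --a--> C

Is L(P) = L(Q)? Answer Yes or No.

Yes

Exploring the product automaton P × Q from the start pair (0, F), following both machines on each input symbol, reaches 7 state pairs: (0, F), (4, A), (2, C), (6, G), (1, B), (3, D), (5, E).
P accepts in {2, 3} and Q accepts in {C, D}. In every reachable pair the two components are either both accepting — (2, C), (3, D) — or both non-accepting, so no string is accepted by exactly one of the machines: L(P) \ L(Q) and L(Q) \ L(P) are both empty.
Hence every string is accepted by P iff it is accepted by Q, and the two languages coincide.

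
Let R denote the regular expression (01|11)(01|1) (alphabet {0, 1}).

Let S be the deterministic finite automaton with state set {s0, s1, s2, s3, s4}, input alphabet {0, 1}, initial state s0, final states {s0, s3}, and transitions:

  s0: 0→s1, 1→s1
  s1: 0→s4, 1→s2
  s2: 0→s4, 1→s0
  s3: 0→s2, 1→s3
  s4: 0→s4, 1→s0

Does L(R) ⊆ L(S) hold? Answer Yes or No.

Yes

Converting the expression R to a DFA (subset construction, then merging equivalent states) gives the minimal DFA with states {r0, r1, r2, r3, r4, r5}, start state r0, accepting states {r5} and transitions r0: 0→r1, 1→r1; r1: 0→r2, 1→r3; r2: 0→r2, 1→r2; r3: 0→r4, 1→r5; r4: 0→r2, 1→r5; r5: 0→r2, 1→r2.
Exploring the product automaton R × S from the start pair (r0, s0), following both machines on each input symbol, reaches 9 state pairs: (r0, s0), (r1, s1), (r2, s4), (r3, s2), (r2, s0), (r4, s4), (r5, s0), (r2, s1), (r2, s2).
R accepts in {r5} and S accepts in {s0, s3}. The reachable pairs whose R-component is accepting are (r5, s0); in each of them the S-component is accepting too, so the product for L(R) \ L(S) (R-component accepting, S-component rejecting) has no reachable accepting pair and the difference is empty.
Hence every string in L(R) is also in L(S).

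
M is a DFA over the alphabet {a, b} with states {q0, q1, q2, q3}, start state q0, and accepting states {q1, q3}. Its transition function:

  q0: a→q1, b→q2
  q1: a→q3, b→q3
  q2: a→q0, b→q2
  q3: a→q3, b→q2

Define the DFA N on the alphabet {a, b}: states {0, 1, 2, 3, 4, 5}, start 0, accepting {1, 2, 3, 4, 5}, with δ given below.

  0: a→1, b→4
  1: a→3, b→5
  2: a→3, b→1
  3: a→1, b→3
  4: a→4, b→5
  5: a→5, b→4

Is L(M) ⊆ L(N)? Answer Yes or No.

Yes

Exploring the product automaton M × N from the start pair (q0, 0), following both machines on each input symbol, reaches 15 state pairs: (q0, 0), (q1, 1), (q2, 4), (q3, 3), (q3, 5), (q0, 4), (q2, 5), (q3, 1), (q2, 3), (q1, 4), (q0, 5), (q0, 1), (q3, 4), (q1, 5), (q1, 3).
M accepts in {q1, q3} and N accepts in {1, 2, 3, 4, 5}. The reachable pairs whose M-component is accepting are (q1, 1), (q3, 3), (q3, 5), (q3, 1), (q1, 4), (q3, 4), (q1, 5), (q1, 3); in each of them the N-component is accepting too, so the product for L(M) \ L(N) (M-component accepting, N-component rejecting) has no reachable accepting pair and the difference is empty.
Hence every string in L(M) is also in L(N).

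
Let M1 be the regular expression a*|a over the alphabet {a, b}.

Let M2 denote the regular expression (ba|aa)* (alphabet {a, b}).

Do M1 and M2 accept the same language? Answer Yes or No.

No

The string a is accepted by M1 but rejected by M2.
So L(M1) ≠ L(M2).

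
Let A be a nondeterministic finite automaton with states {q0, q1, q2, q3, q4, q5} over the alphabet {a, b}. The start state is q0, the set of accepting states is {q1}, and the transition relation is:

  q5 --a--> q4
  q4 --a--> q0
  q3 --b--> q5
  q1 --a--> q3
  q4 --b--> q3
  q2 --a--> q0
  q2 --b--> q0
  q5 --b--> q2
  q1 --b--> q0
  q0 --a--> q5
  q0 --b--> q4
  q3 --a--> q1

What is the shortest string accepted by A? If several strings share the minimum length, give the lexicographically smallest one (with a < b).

A breadth-first search from q0 reaches an accepting state first via the path q0 → q4 → q3 → q1 on input bba.
No string of length < 3 is accepted (BFS exhausts all shorter strings without reaching an accepting state), and bba is the lexicographically least accepting string of length 3.

bba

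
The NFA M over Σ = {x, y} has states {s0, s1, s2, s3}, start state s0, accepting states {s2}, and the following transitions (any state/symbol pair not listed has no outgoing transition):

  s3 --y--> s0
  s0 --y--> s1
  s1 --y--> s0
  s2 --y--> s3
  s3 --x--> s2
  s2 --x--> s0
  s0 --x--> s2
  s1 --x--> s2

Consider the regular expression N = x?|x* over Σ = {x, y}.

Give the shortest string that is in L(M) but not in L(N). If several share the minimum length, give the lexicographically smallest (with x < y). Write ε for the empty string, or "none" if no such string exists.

The string yx is accepted by M but not by N.
No shorter string lies in the difference, and yx is the lexicographically first length-2 string in L(M) \ L(N).

yx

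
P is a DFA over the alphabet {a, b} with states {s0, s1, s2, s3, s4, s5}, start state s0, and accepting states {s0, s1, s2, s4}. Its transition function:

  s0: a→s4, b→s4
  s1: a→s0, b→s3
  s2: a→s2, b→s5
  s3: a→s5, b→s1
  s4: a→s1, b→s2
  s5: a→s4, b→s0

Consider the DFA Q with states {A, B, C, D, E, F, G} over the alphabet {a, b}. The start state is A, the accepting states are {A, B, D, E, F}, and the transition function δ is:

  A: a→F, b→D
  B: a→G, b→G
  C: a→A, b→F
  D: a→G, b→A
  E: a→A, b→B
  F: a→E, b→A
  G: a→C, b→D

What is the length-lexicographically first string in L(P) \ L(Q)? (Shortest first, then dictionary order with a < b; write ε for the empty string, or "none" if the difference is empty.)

ba

The string ba is accepted by P but not by Q.
No shorter string lies in the difference, and ba is the lexicographically first length-2 string in L(P) \ L(Q).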